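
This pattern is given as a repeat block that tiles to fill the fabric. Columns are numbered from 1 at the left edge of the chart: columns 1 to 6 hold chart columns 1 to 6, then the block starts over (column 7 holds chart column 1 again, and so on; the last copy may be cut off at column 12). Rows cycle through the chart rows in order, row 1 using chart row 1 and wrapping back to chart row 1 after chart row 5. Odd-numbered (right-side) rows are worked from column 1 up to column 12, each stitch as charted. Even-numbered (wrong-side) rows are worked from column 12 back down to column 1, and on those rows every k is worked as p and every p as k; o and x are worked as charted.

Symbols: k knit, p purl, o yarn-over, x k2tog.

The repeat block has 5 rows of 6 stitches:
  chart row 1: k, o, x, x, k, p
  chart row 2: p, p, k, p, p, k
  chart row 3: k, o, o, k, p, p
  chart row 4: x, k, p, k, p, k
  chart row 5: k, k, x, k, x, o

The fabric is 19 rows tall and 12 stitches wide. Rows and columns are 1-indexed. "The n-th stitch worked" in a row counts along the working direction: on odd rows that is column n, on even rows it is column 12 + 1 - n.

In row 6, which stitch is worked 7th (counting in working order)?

== STITCH ==
k

Derivation:
Row 6 uses chart row ((6-1) mod 5)+1 = 1. Row 6 is even, so WS.
Chart row 1 tiled across columns 1-12: k o x x k p k o x x k p
WS: work from column 12 back to column 1 (reverse the tiled row), swapping k<->p (o and x unchanged).
Row 6 as worked: k p x x o p k p x x o p
The 7th stitch worked is k.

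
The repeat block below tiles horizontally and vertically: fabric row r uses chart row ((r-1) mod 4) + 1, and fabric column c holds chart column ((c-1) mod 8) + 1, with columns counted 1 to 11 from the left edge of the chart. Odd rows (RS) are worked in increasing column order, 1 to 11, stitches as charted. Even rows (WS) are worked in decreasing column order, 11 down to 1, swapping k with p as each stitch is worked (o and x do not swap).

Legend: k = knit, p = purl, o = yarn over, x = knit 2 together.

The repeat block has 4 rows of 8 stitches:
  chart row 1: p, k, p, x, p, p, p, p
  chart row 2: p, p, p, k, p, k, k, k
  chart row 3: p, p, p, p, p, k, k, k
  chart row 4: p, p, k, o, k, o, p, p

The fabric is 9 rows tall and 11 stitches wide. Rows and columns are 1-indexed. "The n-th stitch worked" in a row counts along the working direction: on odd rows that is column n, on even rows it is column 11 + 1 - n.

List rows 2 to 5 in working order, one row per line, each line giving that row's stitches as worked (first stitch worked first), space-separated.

Result:
k k k p p p k p k k k
p p p p p k k k p p p
p k k k k o p o p k k
p k p x p p p p p k p

Derivation:
Row 2: chart row 2, WS - tiled (columns 1-11): p p p k p k k k p p p; work from column 11 back to 1 with k<->p swapped.
Row 3: chart row 3, RS - tile across columns 1-11 and work as-is.
Row 4: chart row 4, WS - tiled (columns 1-11): p p k o k o p p p p k; work from column 11 back to 1 with k<->p swapped.
Row 5: chart row 1, RS - tile across columns 1-11 and work as-is.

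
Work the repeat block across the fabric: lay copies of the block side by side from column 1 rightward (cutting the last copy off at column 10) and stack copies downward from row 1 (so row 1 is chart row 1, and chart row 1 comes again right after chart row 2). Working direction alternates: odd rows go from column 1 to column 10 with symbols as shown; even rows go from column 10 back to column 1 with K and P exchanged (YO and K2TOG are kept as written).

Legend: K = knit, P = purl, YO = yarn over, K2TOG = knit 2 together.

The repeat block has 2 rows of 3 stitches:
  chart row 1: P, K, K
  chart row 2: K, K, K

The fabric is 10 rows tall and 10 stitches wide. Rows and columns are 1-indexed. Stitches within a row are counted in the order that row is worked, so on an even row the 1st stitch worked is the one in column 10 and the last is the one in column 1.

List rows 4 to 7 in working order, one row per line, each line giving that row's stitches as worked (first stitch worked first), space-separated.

Row 4: chart row 2, WS - tiled (columns 1-10): K K K K K K K K K K; work from column 10 back to 1 with K<->P swapped.
Row 5: chart row 1, RS - tile across columns 1-10 and work as-is.
Row 6: chart row 2, WS - tiled (columns 1-10): K K K K K K K K K K; work from column 10 back to 1 with K<->P swapped.
Row 7: chart row 1, RS - tile across columns 1-10 and work as-is.

Result:
P P P P P P P P P P
P K K P K K P K K P
P P P P P P P P P P
P K K P K K P K K P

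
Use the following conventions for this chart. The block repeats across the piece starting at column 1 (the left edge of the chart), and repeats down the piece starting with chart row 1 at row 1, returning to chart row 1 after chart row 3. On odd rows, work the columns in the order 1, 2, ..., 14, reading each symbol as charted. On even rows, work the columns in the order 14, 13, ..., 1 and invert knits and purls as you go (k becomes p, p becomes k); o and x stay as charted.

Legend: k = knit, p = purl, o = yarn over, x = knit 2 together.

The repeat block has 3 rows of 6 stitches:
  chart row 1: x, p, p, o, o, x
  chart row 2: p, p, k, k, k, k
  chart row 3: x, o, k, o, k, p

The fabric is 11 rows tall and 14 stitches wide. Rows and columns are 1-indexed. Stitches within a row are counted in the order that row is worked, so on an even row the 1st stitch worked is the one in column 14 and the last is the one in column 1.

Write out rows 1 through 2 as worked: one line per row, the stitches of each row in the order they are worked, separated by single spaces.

Result:
x p p o o x x p p o o x x p
k k p p p p k k p p p p k k

Derivation:
Row 1: chart row 1, RS - tile across columns 1-14 and work as-is.
Row 2: chart row 2, WS - tiled (columns 1-14): p p k k k k p p k k k k p p; work from column 14 back to 1 with k<->p swapped.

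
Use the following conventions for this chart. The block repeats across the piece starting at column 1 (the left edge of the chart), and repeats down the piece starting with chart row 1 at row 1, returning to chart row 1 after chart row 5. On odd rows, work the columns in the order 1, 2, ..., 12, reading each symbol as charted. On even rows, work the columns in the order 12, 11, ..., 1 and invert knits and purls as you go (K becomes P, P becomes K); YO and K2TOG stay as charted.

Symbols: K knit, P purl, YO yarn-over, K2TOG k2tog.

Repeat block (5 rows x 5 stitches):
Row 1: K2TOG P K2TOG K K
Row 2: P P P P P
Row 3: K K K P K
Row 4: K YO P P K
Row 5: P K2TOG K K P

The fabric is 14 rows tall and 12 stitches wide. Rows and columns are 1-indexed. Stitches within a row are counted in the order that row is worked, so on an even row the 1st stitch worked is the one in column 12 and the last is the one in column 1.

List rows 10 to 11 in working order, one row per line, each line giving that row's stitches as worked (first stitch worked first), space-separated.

Row 10: chart row 5, WS - tiled (columns 1-12): P K2TOG K K P P K2TOG K K P P K2TOG; work from column 12 back to 1 with K<->P swapped.
Row 11: chart row 1, RS - tile across columns 1-12 and work as-is.

Result:
K2TOG K K P P K2TOG K K P P K2TOG K
K2TOG P K2TOG K K K2TOG P K2TOG K K K2TOG P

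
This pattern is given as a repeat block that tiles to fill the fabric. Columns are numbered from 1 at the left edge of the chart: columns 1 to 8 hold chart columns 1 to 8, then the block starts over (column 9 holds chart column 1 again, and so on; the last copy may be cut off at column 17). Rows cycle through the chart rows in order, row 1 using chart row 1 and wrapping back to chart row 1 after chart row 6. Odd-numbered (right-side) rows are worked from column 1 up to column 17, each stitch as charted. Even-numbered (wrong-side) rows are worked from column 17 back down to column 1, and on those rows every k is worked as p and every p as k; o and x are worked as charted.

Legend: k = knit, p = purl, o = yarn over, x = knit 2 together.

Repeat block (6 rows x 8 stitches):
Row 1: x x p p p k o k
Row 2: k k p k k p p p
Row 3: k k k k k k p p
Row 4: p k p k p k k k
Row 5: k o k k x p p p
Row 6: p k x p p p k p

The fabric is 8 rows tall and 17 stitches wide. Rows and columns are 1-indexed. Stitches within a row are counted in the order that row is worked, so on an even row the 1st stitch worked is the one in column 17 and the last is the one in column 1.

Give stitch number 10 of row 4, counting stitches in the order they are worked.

== STITCH ==
p

Derivation:
Row 4: (4-1) mod 6 = 3, so use chart row 4. Even row -> WS.
Chart row 4 tiled across columns 1-17: p k p k p k k k p k p k p k k k p
WS: work from column 17 back to column 1 (reverse the tiled row), swapping k<->p (o and x unchanged).
Row 4 as worked: k p p p k p k p k p p p k p k p k
Stitch 10 in working order -> p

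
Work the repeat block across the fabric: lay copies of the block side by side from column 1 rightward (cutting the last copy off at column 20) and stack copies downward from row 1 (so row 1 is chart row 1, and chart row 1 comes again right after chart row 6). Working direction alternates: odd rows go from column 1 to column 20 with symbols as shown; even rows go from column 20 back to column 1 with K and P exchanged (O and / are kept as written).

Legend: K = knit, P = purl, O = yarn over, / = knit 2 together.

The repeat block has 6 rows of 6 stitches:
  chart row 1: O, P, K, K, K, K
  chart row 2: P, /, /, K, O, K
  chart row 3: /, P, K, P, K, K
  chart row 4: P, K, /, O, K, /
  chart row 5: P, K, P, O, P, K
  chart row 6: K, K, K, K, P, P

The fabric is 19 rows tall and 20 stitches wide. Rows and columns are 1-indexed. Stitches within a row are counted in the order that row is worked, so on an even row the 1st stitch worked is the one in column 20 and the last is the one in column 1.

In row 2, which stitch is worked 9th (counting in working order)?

Row 2: (2-1) mod 6 = 1, so use chart row 2. Even row -> WS.
Chart row 2 tiled across columns 1-20: P / / K O K P / / K O K P / / K O K P /
Wrong side: read the tiled row from column 20 down to 1 and exchange K with P (leave O, /).
Row 2 as worked: / K P O P / / K P O P / / K P O P / / K
The 9th stitch worked is P.

Stitch:
P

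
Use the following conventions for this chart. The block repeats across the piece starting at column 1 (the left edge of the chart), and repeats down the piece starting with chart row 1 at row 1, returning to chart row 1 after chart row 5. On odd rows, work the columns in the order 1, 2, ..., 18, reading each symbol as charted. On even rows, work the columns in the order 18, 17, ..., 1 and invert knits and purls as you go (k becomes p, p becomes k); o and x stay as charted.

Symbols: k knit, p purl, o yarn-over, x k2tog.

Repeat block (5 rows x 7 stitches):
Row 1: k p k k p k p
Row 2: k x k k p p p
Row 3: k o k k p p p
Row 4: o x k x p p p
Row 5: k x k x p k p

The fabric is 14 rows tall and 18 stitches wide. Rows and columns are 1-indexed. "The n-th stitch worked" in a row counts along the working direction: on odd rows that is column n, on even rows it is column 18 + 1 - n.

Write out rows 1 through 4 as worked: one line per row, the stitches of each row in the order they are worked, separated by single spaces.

== ROWS AS WORKED ==
k p k k p k p k p k k p k p k p k k
p p x p k k k p p x p k k k p p x p
k o k k p p p k o k k p p p k o k k
x p x o k k k x p x o k k k x p x o

Derivation:
Row 1: chart row 1, RS - tile across columns 1-18 and work as-is.
Row 2: chart row 2, WS - tiled (columns 1-18): k x k k p p p k x k k p p p k x k k; work from column 18 back to 1 with k<->p swapped.
Row 3: chart row 3, RS - tile across columns 1-18 and work as-is.
Row 4: chart row 4, WS - tiled (columns 1-18): o x k x p p p o x k x p p p o x k x; work from column 18 back to 1 with k<->p swapped.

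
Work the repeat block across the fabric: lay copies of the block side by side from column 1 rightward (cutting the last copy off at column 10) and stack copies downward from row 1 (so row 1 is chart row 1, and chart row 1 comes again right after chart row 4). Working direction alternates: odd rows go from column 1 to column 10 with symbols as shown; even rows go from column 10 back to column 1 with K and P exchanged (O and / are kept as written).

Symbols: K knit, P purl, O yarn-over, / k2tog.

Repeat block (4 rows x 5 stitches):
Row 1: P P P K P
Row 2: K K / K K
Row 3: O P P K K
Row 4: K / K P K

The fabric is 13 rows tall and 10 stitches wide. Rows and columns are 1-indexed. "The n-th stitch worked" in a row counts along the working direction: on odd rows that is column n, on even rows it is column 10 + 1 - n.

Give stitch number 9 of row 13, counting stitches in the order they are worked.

Row 13: (13-1) mod 4 = 0, so use chart row 1. Odd row -> RS.
Chart row 1 tiled across columns 1-10: P P P K P P P P K P
RS row: no reversal, no swap; stitch n worked = column n.
The 9th stitch worked is K.

Result:
K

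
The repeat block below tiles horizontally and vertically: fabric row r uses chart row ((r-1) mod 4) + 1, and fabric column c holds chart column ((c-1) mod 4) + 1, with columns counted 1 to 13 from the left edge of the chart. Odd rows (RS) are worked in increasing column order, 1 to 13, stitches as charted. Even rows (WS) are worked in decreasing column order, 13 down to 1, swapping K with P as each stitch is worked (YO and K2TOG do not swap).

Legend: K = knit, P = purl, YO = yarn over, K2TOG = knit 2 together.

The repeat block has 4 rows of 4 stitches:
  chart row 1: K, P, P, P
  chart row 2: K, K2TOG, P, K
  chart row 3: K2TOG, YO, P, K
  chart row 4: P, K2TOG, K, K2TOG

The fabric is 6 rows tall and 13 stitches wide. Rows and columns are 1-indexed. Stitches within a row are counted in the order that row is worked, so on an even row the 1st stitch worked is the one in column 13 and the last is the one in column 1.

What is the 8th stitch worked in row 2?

For row 2: chart row = ((2-1) mod 4) + 1 = 2; this is a WS (even) row.
Chart row 2 tiled across columns 1-13: K K2TOG P K K K2TOG P K K K2TOG P K K
WS row: flip the tiled sequence (start at column 13) and apply K<->P; YO and K2TOG stay.
Row 2 as worked: P P K K2TOG P P K K2TOG P P K K2TOG P
The 8th stitch worked is K2TOG.

Result:
K2TOG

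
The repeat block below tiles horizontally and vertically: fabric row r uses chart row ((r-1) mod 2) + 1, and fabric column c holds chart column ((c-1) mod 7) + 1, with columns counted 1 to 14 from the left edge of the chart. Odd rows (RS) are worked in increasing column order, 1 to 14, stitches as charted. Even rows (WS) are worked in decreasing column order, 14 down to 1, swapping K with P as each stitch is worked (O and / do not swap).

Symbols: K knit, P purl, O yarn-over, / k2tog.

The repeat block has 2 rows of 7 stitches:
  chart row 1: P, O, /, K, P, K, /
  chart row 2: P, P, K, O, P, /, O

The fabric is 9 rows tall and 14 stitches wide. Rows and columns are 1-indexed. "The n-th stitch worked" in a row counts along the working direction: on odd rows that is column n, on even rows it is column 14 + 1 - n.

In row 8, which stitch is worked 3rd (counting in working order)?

Row 8: (8-1) mod 2 = 1, so use chart row 2. Even row -> WS.
Chart row 2 tiled across columns 1-14: P P K O P / O P P K O P / O
WS: work from column 14 back to column 1 (reverse the tiled row), swapping K<->P (O and / unchanged).
Row 8 as worked: O / K O P K K O / K O P K K
Stitch 3 in working order -> K

== STITCH ==
K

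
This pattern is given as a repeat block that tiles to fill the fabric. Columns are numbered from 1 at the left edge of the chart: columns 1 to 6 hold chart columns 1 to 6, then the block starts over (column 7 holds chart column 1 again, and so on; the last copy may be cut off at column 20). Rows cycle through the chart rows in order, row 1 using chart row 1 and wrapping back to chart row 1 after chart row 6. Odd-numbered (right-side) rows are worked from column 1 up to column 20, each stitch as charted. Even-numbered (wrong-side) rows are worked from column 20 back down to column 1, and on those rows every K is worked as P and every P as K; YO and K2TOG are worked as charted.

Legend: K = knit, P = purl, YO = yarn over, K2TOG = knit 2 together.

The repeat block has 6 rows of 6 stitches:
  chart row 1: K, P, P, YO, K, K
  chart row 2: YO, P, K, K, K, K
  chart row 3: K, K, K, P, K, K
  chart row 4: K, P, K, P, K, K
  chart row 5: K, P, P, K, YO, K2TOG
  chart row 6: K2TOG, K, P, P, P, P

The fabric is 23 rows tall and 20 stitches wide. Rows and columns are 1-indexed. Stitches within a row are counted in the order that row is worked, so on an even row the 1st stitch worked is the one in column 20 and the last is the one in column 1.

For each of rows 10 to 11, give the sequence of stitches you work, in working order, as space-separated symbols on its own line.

Row 10: chart row 4, WS - tiled (columns 1-20): K P K P K K K P K P K K K P K P K K K P; work from column 20 back to 1 with K<->P swapped.
Row 11: chart row 5, RS - tile across columns 1-20 and work as-is.

Rows as worked:
K P P P K P K P P P K P K P P P K P K P
K P P K YO K2TOG K P P K YO K2TOG K P P K YO K2TOG K P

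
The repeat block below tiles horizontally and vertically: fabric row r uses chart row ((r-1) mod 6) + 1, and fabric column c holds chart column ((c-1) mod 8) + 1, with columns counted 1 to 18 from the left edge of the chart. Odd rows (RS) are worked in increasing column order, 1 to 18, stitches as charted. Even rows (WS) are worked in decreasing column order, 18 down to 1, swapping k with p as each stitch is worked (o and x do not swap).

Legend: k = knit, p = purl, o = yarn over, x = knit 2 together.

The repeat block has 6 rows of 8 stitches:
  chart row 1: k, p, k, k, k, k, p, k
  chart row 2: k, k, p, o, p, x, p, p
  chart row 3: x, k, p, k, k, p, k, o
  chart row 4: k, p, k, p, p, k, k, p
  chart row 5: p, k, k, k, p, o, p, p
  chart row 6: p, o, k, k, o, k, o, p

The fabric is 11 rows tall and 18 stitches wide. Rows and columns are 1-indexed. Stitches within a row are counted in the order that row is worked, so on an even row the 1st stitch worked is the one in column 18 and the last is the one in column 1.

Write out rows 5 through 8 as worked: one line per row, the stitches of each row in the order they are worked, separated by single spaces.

Result:
p k k k p o p p p k k k p o p p p k
o k k o p o p p o k k o p o p p o k
k p k k k k p k k p k k k k p k k p
p p k k x k o k p p k k x k o k p p

Derivation:
Row 5: chart row 5, RS - tile across columns 1-18 and work as-is.
Row 6: chart row 6, WS - tiled (columns 1-18): p o k k o k o p p o k k o k o p p o; work from column 18 back to 1 with k<->p swapped.
Row 7: chart row 1, RS - tile across columns 1-18 and work as-is.
Row 8: chart row 2, WS - tiled (columns 1-18): k k p o p x p p k k p o p x p p k k; work from column 18 back to 1 with k<->p swapped.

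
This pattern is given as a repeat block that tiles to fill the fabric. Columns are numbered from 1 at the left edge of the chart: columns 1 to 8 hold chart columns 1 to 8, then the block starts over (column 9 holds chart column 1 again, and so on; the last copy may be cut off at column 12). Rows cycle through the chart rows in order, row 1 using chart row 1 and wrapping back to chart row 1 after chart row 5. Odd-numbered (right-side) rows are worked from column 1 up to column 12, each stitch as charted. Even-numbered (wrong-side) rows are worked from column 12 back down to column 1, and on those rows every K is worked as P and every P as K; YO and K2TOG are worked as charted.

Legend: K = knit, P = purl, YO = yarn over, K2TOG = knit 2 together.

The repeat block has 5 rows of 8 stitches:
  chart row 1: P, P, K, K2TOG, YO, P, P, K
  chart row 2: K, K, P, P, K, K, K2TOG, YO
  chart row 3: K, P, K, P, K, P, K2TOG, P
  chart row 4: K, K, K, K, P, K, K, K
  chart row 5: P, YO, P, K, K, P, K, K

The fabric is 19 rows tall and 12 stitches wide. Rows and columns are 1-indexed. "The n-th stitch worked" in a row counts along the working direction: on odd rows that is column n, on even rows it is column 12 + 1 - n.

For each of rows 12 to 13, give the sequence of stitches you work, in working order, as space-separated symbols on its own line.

== ROWS AS WORKED ==
K K P P YO K2TOG P P K K P P
K P K P K P K2TOG P K P K P

Derivation:
Row 12: chart row 2, WS - tiled (columns 1-12): K K P P K K K2TOG YO K K P P; work from column 12 back to 1 with K<->P swapped.
Row 13: chart row 3, RS - tile across columns 1-12 and work as-is.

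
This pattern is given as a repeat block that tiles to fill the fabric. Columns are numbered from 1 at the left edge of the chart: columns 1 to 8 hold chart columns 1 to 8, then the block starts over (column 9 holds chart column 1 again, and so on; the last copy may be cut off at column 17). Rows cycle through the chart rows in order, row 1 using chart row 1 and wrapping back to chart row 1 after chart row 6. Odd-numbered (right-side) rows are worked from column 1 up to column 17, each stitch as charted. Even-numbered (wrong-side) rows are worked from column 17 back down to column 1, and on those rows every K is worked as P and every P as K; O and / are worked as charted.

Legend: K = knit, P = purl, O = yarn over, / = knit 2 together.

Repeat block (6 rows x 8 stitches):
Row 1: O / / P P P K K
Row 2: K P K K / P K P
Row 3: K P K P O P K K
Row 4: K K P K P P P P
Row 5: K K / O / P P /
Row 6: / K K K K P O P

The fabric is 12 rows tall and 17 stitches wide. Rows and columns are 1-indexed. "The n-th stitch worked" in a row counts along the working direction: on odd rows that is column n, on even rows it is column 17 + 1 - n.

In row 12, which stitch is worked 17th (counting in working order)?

Row 12 uses chart row ((12-1) mod 6)+1 = 6. Row 12 is even, so WS.
Chart row 6 tiled across columns 1-17: / K K K K P O P / K K K K P O P /
Wrong side: read the tiled row from column 17 down to 1 and exchange K with P (leave O, /).
Row 12 as worked: / K O K P P P P / K O K P P P P /
Stitch 17 in working order -> /

Result:
/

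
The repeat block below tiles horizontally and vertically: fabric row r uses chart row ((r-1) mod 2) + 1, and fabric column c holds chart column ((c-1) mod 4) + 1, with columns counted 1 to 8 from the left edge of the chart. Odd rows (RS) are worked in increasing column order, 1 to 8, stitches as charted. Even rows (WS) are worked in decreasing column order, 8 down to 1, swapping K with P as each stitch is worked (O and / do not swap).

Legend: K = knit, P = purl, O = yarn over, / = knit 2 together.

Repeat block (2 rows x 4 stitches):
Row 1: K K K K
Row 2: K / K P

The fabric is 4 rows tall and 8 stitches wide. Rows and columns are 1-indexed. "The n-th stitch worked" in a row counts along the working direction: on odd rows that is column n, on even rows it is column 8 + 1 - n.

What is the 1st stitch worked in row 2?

Result:
K

Derivation:
Row 2 uses chart row ((2-1) mod 2)+1 = 2. Row 2 is even, so WS.
Chart row 2 tiled across columns 1-8: K / K P K / K P
WS: work from column 8 back to column 1 (reverse the tiled row), swapping K<->P (O and / unchanged).
Row 2 as worked: K P / P K P / P
Stitch 1 in working order -> K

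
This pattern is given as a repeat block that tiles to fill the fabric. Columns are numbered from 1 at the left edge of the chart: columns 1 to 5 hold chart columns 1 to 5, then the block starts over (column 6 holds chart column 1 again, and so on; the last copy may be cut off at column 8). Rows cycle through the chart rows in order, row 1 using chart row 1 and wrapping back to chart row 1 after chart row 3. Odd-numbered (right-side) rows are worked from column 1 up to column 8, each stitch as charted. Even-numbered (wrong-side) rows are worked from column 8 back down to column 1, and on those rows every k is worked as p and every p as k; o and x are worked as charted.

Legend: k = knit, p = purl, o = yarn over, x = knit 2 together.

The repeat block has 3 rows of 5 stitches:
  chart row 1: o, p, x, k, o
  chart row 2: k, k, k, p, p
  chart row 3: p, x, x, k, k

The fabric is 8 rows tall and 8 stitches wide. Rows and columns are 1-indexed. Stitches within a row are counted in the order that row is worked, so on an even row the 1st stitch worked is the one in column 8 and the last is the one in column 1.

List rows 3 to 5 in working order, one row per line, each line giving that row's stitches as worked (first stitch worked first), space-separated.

Row 3: chart row 3, RS - tile across columns 1-8 and work as-is.
Row 4: chart row 1, WS - tiled (columns 1-8): o p x k o o p x; work from column 8 back to 1 with k<->p swapped.
Row 5: chart row 2, RS - tile across columns 1-8 and work as-is.

== ROWS AS WORKED ==
p x x k k p x x
x k o o p x k o
k k k p p k k k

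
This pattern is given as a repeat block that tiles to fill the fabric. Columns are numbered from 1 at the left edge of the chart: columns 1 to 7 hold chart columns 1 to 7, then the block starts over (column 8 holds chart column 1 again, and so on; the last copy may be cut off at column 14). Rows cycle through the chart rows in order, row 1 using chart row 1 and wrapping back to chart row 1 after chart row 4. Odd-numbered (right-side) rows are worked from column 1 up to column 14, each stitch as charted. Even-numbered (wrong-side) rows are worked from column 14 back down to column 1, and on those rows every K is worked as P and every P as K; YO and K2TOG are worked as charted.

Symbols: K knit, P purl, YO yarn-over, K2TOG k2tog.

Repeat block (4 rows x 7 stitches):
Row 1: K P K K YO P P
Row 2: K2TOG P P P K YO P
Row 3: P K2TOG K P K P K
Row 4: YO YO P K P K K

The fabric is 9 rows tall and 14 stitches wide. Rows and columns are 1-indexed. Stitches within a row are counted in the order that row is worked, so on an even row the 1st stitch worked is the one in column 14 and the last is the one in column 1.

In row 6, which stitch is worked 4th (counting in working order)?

Row 6 uses chart row ((6-1) mod 4)+1 = 2. Row 6 is even, so WS.
Chart row 2 tiled across columns 1-14: K2TOG P P P K YO P K2TOG P P P K YO P
WS row: flip the tiled sequence (start at column 14) and apply K<->P; YO and K2TOG stay.
Row 6 as worked: K YO P K K K K2TOG K YO P K K K K2TOG
Counting 4 along the worked row gives K.

Stitch:
K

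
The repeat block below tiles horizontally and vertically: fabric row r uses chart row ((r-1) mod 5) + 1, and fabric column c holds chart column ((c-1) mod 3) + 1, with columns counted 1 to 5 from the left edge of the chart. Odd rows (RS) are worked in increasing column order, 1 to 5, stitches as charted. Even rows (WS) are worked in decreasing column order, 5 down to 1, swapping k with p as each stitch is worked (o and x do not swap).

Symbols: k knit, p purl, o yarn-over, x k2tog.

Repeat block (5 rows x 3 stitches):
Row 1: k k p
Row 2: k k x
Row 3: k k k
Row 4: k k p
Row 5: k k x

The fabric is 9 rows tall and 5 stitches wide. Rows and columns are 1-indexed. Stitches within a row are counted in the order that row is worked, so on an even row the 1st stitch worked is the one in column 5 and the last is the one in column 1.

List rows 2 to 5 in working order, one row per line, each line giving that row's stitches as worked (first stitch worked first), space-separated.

Row 2: chart row 2, WS - tiled (columns 1-5): k k x k k; work from column 5 back to 1 with k<->p swapped.
Row 3: chart row 3, RS - tile across columns 1-5 and work as-is.
Row 4: chart row 4, WS - tiled (columns 1-5): k k p k k; work from column 5 back to 1 with k<->p swapped.
Row 5: chart row 5, RS - tile across columns 1-5 and work as-is.

Rows as worked:
p p x p p
k k k k k
p p k p p
k k x k k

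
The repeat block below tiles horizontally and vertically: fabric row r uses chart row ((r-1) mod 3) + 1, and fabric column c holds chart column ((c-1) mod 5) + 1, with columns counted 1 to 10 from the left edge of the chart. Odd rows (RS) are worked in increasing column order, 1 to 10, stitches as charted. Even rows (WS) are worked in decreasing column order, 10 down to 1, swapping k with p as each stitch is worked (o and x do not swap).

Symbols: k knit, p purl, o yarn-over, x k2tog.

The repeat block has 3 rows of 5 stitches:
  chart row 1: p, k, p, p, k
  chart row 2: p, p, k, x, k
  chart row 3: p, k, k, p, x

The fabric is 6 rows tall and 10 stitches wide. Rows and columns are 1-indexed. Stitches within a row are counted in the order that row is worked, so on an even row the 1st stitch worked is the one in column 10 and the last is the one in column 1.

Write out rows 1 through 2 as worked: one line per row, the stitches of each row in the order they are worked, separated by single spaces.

== ROWS AS WORKED ==
p k p p k p k p p k
p x p k k p x p k k

Derivation:
Row 1: chart row 1, RS - tile across columns 1-10 and work as-is.
Row 2: chart row 2, WS - tiled (columns 1-10): p p k x k p p k x k; work from column 10 back to 1 with k<->p swapped.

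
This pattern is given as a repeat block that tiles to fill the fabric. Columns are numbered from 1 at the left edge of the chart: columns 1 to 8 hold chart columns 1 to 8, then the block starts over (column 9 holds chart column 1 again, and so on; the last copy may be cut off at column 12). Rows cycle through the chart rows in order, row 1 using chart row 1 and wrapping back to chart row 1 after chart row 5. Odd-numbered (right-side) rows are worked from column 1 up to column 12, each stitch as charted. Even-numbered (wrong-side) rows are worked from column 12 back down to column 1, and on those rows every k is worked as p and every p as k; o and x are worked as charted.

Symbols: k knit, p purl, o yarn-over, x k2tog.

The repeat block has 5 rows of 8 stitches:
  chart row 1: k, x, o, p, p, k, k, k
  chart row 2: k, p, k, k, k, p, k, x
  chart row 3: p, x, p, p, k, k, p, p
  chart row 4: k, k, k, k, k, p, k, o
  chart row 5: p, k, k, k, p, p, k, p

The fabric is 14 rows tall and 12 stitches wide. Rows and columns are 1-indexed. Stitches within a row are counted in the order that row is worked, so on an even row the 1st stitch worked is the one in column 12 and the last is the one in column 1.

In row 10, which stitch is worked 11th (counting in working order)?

For row 10: chart row = ((10-1) mod 5) + 1 = 5; this is a WS (even) row.
Chart row 5 tiled across columns 1-12: p k k k p p k p p k k k
WS row: flip the tiled sequence (start at column 12) and apply k<->p; o and x stay.
Row 10 as worked: p p p k k p k k p p p k
Counting 11 along the worked row gives p.

Stitch:
p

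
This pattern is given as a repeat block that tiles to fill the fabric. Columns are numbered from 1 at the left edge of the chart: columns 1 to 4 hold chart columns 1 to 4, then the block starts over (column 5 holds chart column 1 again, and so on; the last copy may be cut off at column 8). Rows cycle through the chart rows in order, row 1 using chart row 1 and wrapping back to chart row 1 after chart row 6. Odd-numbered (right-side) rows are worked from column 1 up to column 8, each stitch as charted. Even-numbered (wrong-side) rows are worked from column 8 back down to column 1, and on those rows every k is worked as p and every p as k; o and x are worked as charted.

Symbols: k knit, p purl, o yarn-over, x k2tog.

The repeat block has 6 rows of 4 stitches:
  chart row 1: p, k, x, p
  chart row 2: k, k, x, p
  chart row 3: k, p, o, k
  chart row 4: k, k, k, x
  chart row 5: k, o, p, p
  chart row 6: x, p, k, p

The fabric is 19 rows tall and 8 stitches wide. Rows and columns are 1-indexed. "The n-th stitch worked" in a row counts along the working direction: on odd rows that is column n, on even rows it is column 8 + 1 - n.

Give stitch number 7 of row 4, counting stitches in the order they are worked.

== STITCH ==
p

Derivation:
Row 4: (4-1) mod 6 = 3, so use chart row 4. Even row -> WS.
Chart row 4 tiled across columns 1-8: k k k x k k k x
WS: work from column 8 back to column 1 (reverse the tiled row), swapping k<->p (o and x unchanged).
Row 4 as worked: x p p p x p p p
Stitch 7 in working order -> p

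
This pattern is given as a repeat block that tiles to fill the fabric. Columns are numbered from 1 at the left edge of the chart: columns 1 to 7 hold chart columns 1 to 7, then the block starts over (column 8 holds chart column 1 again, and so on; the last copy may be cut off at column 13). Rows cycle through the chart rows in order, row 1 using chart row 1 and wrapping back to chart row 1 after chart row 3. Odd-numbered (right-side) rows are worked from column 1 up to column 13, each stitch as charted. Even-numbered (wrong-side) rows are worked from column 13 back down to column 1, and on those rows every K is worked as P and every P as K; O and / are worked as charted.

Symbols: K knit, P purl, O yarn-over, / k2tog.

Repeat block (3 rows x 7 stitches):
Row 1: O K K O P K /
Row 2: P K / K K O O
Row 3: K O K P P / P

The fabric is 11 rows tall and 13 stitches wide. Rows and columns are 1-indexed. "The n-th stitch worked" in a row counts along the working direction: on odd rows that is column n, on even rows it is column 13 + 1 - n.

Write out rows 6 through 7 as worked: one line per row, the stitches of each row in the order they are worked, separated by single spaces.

Row 6: chart row 3, WS - tiled (columns 1-13): K O K P P / P K O K P P /; work from column 13 back to 1 with K<->P swapped.
Row 7: chart row 1, RS - tile across columns 1-13 and work as-is.

Rows as worked:
/ K K P O P K / K K P O P
O K K O P K / O K K O P K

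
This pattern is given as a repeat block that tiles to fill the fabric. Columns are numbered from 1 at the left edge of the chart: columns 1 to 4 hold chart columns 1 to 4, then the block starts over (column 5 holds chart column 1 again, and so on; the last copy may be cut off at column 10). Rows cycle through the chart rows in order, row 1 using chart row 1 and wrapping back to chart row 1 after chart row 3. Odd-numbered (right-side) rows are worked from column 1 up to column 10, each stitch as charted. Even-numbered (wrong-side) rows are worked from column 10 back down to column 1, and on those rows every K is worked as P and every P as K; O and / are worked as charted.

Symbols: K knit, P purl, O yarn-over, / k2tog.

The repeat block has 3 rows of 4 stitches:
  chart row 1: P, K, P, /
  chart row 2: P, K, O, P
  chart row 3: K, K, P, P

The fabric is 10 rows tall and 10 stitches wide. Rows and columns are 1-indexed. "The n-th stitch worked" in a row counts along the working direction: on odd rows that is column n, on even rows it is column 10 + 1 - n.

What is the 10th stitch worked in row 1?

Stitch:
K

Derivation:
For row 1: chart row = ((1-1) mod 3) + 1 = 1; this is a RS (odd) row.
Chart row 1 tiled across columns 1-10: P K P / P K P / P K
RS: work column 1 to column 10, symbols as charted — the tiled row is the row as worked.
Stitch 10 in working order -> K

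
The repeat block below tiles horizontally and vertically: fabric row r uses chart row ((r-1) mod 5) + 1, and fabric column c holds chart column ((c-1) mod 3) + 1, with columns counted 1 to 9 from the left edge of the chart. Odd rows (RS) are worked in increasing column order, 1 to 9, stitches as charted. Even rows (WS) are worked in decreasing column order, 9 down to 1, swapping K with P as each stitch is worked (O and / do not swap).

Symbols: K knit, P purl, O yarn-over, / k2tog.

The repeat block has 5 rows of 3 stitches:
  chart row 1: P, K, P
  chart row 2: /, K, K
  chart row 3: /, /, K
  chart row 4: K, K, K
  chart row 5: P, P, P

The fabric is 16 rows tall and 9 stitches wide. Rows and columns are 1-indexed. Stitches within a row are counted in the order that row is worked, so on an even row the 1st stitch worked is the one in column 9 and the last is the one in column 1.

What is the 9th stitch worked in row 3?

For row 3: chart row = ((3-1) mod 5) + 1 = 3; this is a RS (odd) row.
Chart row 3 tiled across columns 1-9: / / K / / K / / K
Right side: take the tiled row as-is (worked left to right from column 1).
Stitch 9 in working order -> K

== STITCH ==
K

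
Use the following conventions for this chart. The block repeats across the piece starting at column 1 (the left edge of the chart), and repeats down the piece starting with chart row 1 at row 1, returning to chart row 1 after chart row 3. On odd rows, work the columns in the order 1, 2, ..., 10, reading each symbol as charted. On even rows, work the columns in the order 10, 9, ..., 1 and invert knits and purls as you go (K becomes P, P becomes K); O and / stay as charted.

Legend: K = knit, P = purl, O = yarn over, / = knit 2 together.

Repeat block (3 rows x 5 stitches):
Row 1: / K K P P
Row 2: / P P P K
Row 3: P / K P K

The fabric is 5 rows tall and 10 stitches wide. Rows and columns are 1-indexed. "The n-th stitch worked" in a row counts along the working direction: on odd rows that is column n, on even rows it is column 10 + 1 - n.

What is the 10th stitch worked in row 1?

For row 1: chart row = ((1-1) mod 3) + 1 = 1; this is a RS (odd) row.
Chart row 1 tiled across columns 1-10: / K K P P / K K P P
RS: work column 1 to column 10, symbols as charted — the tiled row is the row as worked.
Counting 10 along the worked row gives P.

== STITCH ==
P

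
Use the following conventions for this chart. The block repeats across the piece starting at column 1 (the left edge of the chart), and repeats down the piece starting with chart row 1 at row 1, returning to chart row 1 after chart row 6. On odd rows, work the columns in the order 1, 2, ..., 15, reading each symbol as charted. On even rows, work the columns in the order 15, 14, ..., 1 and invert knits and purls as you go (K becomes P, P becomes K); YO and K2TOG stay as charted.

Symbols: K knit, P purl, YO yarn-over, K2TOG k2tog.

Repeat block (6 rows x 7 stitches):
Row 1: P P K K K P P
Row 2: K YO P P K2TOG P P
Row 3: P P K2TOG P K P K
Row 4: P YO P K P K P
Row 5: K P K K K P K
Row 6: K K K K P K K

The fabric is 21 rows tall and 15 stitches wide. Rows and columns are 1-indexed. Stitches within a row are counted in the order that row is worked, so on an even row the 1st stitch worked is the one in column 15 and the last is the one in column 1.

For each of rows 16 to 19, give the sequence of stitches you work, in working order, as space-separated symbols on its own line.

Result:
K K P K P K YO K K P K P K YO K
K P K K K P K K P K K K P K K
P P P K P P P P P P K P P P P
P P K K K P P P P K K K P P P

Derivation:
Row 16: chart row 4, WS - tiled (columns 1-15): P YO P K P K P P YO P K P K P P; work from column 15 back to 1 with K<->P swapped.
Row 17: chart row 5, RS - tile across columns 1-15 and work as-is.
Row 18: chart row 6, WS - tiled (columns 1-15): K K K K P K K K K K K P K K K; work from column 15 back to 1 with K<->P swapped.
Row 19: chart row 1, RS - tile across columns 1-15 and work as-is.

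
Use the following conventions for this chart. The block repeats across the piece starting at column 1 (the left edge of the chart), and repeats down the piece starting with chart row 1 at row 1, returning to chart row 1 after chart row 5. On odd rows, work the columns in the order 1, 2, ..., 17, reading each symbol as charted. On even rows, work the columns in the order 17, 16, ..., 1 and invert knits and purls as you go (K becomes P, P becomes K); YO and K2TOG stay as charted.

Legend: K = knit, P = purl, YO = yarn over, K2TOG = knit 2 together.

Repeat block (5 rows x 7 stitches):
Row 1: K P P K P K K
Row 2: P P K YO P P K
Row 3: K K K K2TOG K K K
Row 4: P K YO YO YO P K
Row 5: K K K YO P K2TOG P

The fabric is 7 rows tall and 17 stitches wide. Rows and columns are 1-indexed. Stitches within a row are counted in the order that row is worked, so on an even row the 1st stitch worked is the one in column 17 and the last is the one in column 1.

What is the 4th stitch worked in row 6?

Result:
P

Derivation:
Row 6: (6-1) mod 5 = 0, so use chart row 1. Even row -> WS.
Chart row 1 tiled across columns 1-17: K P P K P K K K P P K P K K K P P
WS row: flip the tiled sequence (start at column 17) and apply K<->P; YO and K2TOG stay.
Row 6 as worked: K K P P P K P K K P P P K P K K P
Counting 4 along the worked row gives P.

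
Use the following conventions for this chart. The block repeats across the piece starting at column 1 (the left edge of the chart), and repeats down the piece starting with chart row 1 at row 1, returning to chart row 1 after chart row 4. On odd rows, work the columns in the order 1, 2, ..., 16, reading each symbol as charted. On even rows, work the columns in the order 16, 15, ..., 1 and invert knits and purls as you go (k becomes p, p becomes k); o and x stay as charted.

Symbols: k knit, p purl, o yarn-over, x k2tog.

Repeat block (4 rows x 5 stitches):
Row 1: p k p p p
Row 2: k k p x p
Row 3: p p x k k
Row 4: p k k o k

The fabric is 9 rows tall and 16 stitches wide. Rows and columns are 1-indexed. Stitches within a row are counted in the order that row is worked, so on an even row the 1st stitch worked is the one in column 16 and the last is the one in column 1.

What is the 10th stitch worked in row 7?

Row 7: (7-1) mod 4 = 2, so use chart row 3. Odd row -> RS.
Chart row 3 tiled across columns 1-16: p p x k k p p x k k p p x k k p
RS row: no reversal, no swap; stitch n worked = column n.
Counting 10 along the worked row gives k.

Result:
k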